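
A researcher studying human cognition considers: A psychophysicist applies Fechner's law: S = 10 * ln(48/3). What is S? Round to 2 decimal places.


S = 10 * ln(48/3)
I/I0 = 16.0
ln(16.0) = 2.7726
S = 10 * 2.7726
= 27.73


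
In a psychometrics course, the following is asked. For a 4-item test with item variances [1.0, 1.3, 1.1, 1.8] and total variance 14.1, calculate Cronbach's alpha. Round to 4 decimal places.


alpha = (k/(k-1)) * (1 - sum(s_i^2)/s_total^2)
sum(item variances) = 5.2
k/(k-1) = 4/3 = 1.333333
1 - 5.2/14.1 = 1 - 0.368794 = 0.631206
alpha = 1.333333 * 0.631206
= 0.8416


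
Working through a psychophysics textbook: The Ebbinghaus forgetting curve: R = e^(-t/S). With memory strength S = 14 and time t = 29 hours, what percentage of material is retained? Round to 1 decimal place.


R = e^(-t/S)
-t/S = -29/14 = -2.071429
R = e^(-2.071429) = 0.126006
Percentage = 0.126006 * 100
= 12.6


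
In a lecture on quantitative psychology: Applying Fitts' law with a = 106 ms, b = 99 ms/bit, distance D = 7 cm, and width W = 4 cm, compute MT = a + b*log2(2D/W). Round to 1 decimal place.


MT = 106 + 99 * log2(2*7/4)
2D/W = 3.5
log2(3.5) = 1.8074
MT = 106 + 99 * 1.8074
= 284.9 ms


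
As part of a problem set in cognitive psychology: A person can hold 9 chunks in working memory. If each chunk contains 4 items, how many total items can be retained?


Total items = chunks * items_per_chunk
= 9 * 4
= 36


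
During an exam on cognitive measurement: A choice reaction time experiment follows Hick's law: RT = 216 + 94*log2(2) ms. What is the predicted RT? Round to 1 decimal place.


RT = 216 + 94 * log2(2)
log2(2) = 1.0
RT = 216 + 94 * 1.0
= 216 + 94.0
= 310.0 ms


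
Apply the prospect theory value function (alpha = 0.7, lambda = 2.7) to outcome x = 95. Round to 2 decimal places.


Since x = 95 >= 0, use v(x) = x^0.7
95^0.7 = 24.233
v(95) = 24.23


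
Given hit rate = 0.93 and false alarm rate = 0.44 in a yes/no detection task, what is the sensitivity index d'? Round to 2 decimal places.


d' = z(HR) - z(FAR)
z(0.93) = 1.4758
z(0.44) = -0.151
d' = 1.4758 - -0.151
= 1.63


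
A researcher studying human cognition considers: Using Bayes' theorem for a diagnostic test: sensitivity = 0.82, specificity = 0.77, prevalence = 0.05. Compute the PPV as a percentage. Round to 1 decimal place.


PPV = (sens * prev) / (sens * prev + (1-spec) * (1-prev))
Numerator = 0.82 * 0.05 = 0.041
P(positive and no disease) = (1 - spec) * (1 - prev) = (1 - 0.77) * (1 - 0.05) = 0.2185
Denominator = 0.041 + 0.2185 = 0.2595
PPV = 0.041 / 0.2595 = 0.157996
As percentage = 15.8


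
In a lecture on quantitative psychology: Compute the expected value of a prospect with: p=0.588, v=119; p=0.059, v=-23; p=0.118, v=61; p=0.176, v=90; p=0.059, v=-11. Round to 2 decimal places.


EU = sum(p_i * v_i)
0.588 * 119 = 69.972
0.059 * -23 = -1.357
0.118 * 61 = 7.198
0.176 * 90 = 15.84
0.059 * -11 = -0.649
EU = 69.972 + -1.357 + 7.198 + 15.84 + -0.649
= 91.00


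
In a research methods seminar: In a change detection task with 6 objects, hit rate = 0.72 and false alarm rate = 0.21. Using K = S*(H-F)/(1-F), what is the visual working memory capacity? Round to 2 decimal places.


K = S * (H - F) / (1 - F)
H - F = 0.51
1 - F = 0.79
K = 6 * 0.51 / 0.79
= 3.87


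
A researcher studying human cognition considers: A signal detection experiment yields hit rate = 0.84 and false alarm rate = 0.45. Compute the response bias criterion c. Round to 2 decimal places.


c = -0.5 * (z(HR) + z(FAR))
z(0.84) = 0.9945
z(0.45) = -0.1257
c = -0.5 * (0.9945 + -0.1257)
= -0.5 * 0.8688
= -0.43


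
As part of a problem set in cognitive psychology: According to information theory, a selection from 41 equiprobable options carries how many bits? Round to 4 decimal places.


H = log2(n)
H = log2(41)
= 5.3576


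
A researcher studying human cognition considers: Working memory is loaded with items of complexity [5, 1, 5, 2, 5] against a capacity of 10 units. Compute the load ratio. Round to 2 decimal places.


Total complexity = 5 + 1 + 5 + 2 + 5 = 18
Load = total / capacity = 18 / 10
= 1.80


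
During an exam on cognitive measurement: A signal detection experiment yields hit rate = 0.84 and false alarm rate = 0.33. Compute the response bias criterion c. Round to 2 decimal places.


c = -0.5 * (z(HR) + z(FAR))
z(0.84) = 0.9945
z(0.33) = -0.4399
c = -0.5 * (0.9945 + -0.4399)
= -0.5 * 0.5546
= -0.28


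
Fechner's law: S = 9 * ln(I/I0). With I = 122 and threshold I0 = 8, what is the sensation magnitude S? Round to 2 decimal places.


S = 9 * ln(122/8)
I/I0 = 15.25
ln(15.25) = 2.7246
S = 9 * 2.7246
= 24.52


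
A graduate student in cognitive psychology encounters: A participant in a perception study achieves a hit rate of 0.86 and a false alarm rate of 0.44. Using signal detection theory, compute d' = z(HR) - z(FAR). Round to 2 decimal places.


d' = z(HR) - z(FAR)
z(0.86) = 1.0803
z(0.44) = -0.151
d' = 1.0803 - -0.151
= 1.23


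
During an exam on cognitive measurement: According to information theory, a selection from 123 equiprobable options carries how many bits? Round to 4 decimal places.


H = log2(n)
H = log2(123)
= 6.9425


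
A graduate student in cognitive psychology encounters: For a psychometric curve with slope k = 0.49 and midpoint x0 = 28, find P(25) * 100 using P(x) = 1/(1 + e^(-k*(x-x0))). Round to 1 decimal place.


P(x) = 1/(1 + e^(-0.49*(25 - 28)))
Exponent = -0.49 * -3 = 1.47
e^(1.47) = 4.349235
P = 1/(1 + 4.349235) = 0.186943
Percentage = 18.7


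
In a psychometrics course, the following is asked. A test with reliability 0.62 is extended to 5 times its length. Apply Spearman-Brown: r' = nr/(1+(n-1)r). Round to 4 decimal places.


r_new = n*r / (1 + (n-1)*r)
Numerator = 5 * 0.62 = 3.1
Denominator = 1 + 4 * 0.62 = 3.48
r_new = 3.1 / 3.48
= 0.8908


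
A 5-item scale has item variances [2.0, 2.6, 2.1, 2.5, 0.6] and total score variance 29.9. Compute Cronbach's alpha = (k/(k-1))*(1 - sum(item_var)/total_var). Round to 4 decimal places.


alpha = (k/(k-1)) * (1 - sum(s_i^2)/s_total^2)
sum(item variances) = 9.8
k/(k-1) = 5/4 = 1.25
1 - 9.8/29.9 = 1 - 0.327759 = 0.672241
alpha = 1.25 * 0.672241
= 0.8403


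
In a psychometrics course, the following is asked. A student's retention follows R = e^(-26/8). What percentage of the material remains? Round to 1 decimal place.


R = e^(-t/S)
-t/S = -26/8 = -3.25
R = e^(-3.25) = 0.038774
Percentage = 0.038774 * 100
= 3.9


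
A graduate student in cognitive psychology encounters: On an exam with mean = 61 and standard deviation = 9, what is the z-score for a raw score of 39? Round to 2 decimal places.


z = (X - mu) / sigma
= (39 - 61) / 9
= -22 / 9
= -2.44


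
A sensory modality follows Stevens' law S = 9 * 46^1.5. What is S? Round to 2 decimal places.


S = 9 * 46^1.5
46^1.5 = 311.9872
S = 9 * 311.9872
= 2807.88


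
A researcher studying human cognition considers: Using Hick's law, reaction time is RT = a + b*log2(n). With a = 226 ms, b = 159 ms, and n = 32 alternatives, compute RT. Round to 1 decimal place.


RT = 226 + 159 * log2(32)
log2(32) = 5.0
RT = 226 + 159 * 5.0
= 226 + 795.0
= 1021.0 ms


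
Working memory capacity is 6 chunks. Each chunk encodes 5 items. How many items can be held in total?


Total items = chunks * items_per_chunk
= 6 * 5
= 30


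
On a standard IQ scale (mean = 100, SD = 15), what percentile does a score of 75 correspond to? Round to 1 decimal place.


z = (IQ - mean) / SD
z = (75 - 100) / 15 = -1.6667
Percentile = Phi(-1.6667) * 100
Phi(-1.6667) = 0.047787
= 4.8


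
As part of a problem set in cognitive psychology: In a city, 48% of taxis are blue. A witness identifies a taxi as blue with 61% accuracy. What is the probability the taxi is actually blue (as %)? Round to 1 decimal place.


P(blue | says blue) = P(says blue | blue)*P(blue) / [P(says blue | blue)*P(blue) + P(says blue | not blue)*P(not blue)]
Numerator = 0.61 * 0.48 = 0.2928
False identification = 0.39 * 0.52 = 0.2028
P = 0.2928 / (0.2928 + 0.2028)
= 0.2928 / 0.4956
As percentage = 59.1


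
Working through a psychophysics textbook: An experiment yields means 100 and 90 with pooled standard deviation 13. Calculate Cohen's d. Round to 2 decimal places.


Cohen's d = (M1 - M2) / S_pooled
= (100 - 90) / 13
= 10 / 13
= 0.77


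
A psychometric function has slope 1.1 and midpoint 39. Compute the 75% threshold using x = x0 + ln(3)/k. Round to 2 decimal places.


At P = 0.75: 0.75 = 1/(1 + e^(-k*(x-x0)))
Solving: e^(-k*(x-x0)) = 1/3
x = x0 + ln(3)/k
ln(3) = 1.0986
x = 39 + 1.0986/1.1
= 39 + 0.9987
= 40.00


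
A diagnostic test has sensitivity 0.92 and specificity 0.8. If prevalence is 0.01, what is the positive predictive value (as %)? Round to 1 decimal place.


PPV = (sens * prev) / (sens * prev + (1-spec) * (1-prev))
Numerator = 0.92 * 0.01 = 0.0092
P(positive and no disease) = (1 - spec) * (1 - prev) = (1 - 0.8) * (1 - 0.01) = 0.198
Denominator = 0.0092 + 0.198 = 0.2072
PPV = 0.0092 / 0.2072 = 0.044402
As percentage = 4.4


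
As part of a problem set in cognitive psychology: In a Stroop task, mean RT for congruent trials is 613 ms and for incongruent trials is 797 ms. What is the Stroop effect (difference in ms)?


Stroop effect = RT(incongruent) - RT(congruent)
= 797 - 613
= 184 ms


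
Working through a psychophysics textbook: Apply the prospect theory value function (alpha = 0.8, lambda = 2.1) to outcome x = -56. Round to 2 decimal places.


Since x = -56 < 0, use v(x) = -lambda*(-x)^alpha
(-x) = 56
56^0.8 = 25.0352
v(-56) = -2.1 * 25.0352
= -52.57


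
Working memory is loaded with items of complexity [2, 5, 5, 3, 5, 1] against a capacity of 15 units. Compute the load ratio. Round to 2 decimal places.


Total complexity = 2 + 5 + 5 + 3 + 5 + 1 = 21
Load = total / capacity = 21 / 15
= 1.40


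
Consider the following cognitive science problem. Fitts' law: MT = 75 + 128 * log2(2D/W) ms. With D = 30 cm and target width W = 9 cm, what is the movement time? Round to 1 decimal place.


MT = 75 + 128 * log2(2*30/9)
2D/W = 6.666667
log2(6.666667) = 2.737
MT = 75 + 128 * 2.737
= 425.3 ms


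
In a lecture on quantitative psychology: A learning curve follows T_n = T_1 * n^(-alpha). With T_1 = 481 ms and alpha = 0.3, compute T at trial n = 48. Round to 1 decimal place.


T_n = 481 * 48^(-0.3)
48^(-0.3) = 0.31306
T_n = 481 * 0.31306
= 150.6 ms


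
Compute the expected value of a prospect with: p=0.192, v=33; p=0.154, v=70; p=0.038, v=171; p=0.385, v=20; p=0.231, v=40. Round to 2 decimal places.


EU = sum(p_i * v_i)
0.192 * 33 = 6.336
0.154 * 70 = 10.78
0.038 * 171 = 6.498
0.385 * 20 = 7.7
0.231 * 40 = 9.24
EU = 6.336 + 10.78 + 6.498 + 7.7 + 9.24
= 40.55


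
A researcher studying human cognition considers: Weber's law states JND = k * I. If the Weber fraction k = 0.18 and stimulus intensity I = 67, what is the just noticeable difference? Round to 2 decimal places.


JND = k * I
JND = 0.18 * 67
= 12.06


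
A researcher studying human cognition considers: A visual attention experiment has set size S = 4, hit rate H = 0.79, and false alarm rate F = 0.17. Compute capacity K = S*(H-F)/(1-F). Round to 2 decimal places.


K = S * (H - F) / (1 - F)
H - F = 0.62
1 - F = 0.83
K = 4 * 0.62 / 0.83
= 2.99


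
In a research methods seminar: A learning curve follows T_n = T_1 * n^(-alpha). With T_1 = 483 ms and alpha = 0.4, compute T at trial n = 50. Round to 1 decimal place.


T_n = 483 * 50^(-0.4)
50^(-0.4) = 0.209128
T_n = 483 * 0.209128
= 101.0 ms


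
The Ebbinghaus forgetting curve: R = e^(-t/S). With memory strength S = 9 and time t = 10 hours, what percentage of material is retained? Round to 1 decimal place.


R = e^(-t/S)
-t/S = -10/9 = -1.111111
R = e^(-1.111111) = 0.329193
Percentage = 0.329193 * 100
= 32.9


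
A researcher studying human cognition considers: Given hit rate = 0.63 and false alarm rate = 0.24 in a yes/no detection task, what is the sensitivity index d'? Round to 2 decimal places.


d' = z(HR) - z(FAR)
z(0.63) = 0.3319
z(0.24) = -0.7063
d' = 0.3319 - -0.7063
= 1.04


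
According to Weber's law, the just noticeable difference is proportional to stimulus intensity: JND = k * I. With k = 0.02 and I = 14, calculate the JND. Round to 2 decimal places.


JND = k * I
JND = 0.02 * 14
= 0.28


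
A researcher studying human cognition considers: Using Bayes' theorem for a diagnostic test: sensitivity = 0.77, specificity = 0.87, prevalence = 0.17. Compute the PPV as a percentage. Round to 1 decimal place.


PPV = (sens * prev) / (sens * prev + (1-spec) * (1-prev))
Numerator = 0.77 * 0.17 = 0.1309
P(positive and no disease) = (1 - spec) * (1 - prev) = (1 - 0.87) * (1 - 0.17) = 0.1079
Denominator = 0.1309 + 0.1079 = 0.2388
PPV = 0.1309 / 0.2388 = 0.548157
As percentage = 54.8


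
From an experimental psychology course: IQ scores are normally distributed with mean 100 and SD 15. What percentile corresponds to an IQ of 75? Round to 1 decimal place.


z = (IQ - mean) / SD
z = (75 - 100) / 15 = -1.6667
Percentile = Phi(-1.6667) * 100
Phi(-1.6667) = 0.047787
= 4.8


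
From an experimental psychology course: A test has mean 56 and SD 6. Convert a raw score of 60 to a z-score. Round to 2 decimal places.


z = (X - mu) / sigma
= (60 - 56) / 6
= 4 / 6
= 0.67


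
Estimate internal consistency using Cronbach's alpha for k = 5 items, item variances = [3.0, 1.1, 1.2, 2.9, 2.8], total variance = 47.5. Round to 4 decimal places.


alpha = (k/(k-1)) * (1 - sum(s_i^2)/s_total^2)
sum(item variances) = 11.0
k/(k-1) = 5/4 = 1.25
1 - 11.0/47.5 = 1 - 0.231579 = 0.768421
alpha = 1.25 * 0.768421
= 0.9605


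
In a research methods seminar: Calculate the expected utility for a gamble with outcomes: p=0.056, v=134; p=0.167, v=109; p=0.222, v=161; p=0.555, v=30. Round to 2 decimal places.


EU = sum(p_i * v_i)
0.056 * 134 = 7.504
0.167 * 109 = 18.203
0.222 * 161 = 35.742
0.555 * 30 = 16.65
EU = 7.504 + 18.203 + 35.742 + 16.65
= 78.10


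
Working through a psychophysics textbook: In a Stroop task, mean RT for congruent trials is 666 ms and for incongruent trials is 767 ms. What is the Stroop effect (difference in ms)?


Stroop effect = RT(incongruent) - RT(congruent)
= 767 - 666
= 101 ms


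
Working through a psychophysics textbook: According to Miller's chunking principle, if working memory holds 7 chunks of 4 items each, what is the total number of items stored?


Total items = chunks * items_per_chunk
= 7 * 4
= 28


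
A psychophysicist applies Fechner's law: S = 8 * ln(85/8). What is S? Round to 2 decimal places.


S = 8 * ln(85/8)
I/I0 = 10.625
ln(10.625) = 2.3632
S = 8 * 2.3632
= 18.91


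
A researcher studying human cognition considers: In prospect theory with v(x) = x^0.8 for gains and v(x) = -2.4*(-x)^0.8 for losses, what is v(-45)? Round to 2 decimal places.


Since x = -45 < 0, use v(x) = -lambda*(-x)^alpha
(-x) = 45
45^0.8 = 21.017
v(-45) = -2.4 * 21.017
= -50.44


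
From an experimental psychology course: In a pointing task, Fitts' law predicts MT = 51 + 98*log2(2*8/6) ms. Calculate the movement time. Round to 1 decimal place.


MT = 51 + 98 * log2(2*8/6)
2D/W = 2.666667
log2(2.666667) = 1.415
MT = 51 + 98 * 1.415
= 189.7 ms


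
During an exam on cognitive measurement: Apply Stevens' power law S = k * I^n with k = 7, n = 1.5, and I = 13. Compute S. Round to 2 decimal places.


S = 7 * 13^1.5
13^1.5 = 46.8722
S = 7 * 46.8722
= 328.11


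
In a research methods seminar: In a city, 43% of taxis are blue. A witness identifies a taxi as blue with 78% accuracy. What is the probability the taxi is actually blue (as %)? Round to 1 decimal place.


P(blue | says blue) = P(says blue | blue)*P(blue) / [P(says blue | blue)*P(blue) + P(says blue | not blue)*P(not blue)]
Numerator = 0.78 * 0.43 = 0.3354
False identification = 0.22 * 0.57 = 0.1254
P = 0.3354 / (0.3354 + 0.1254)
= 0.3354 / 0.4608
As percentage = 72.8


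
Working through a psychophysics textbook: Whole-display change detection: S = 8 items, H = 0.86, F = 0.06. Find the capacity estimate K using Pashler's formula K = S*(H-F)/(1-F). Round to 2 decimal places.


K = S * (H - F) / (1 - F)
H - F = 0.8
1 - F = 0.94
K = 8 * 0.8 / 0.94
= 6.81


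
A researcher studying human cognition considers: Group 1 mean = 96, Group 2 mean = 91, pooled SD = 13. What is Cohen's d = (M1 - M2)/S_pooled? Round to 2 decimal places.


Cohen's d = (M1 - M2) / S_pooled
= (96 - 91) / 13
= 5 / 13
= 0.38


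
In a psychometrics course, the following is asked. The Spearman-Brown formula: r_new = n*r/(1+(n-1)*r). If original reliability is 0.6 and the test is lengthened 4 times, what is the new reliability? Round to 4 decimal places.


r_new = n*r / (1 + (n-1)*r)
Numerator = 4 * 0.6 = 2.4
Denominator = 1 + 3 * 0.6 = 2.8
r_new = 2.4 / 2.8
= 0.8571


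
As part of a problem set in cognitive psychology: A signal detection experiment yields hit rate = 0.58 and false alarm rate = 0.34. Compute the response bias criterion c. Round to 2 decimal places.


c = -0.5 * (z(HR) + z(FAR))
z(0.58) = 0.2019
z(0.34) = -0.4125
c = -0.5 * (0.2019 + -0.4125)
= -0.5 * -0.2106
= 0.11


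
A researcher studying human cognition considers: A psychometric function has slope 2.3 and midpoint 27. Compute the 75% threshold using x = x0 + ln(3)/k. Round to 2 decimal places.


At P = 0.75: 0.75 = 1/(1 + e^(-k*(x-x0)))
Solving: e^(-k*(x-x0)) = 1/3
x = x0 + ln(3)/k
ln(3) = 1.0986
x = 27 + 1.0986/2.3
= 27 + 0.4777
= 27.48


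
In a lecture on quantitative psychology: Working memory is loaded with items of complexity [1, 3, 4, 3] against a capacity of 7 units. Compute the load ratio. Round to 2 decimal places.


Total complexity = 1 + 3 + 4 + 3 = 11
Load = total / capacity = 11 / 7
= 1.57


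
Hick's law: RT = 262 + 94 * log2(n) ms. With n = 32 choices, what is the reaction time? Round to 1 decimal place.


RT = 262 + 94 * log2(32)
log2(32) = 5.0
RT = 262 + 94 * 5.0
= 262 + 470.0
= 732.0 ms


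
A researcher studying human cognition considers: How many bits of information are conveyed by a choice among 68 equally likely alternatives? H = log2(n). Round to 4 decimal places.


H = log2(n)
H = log2(68)
= 6.0875


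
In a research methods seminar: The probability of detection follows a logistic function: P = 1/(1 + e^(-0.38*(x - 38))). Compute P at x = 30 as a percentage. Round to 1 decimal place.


P(x) = 1/(1 + e^(-0.38*(30 - 38)))
Exponent = -0.38 * -8 = 3.04
e^(3.04) = 20.905243
P = 1/(1 + 20.905243) = 0.045651
Percentage = 4.6


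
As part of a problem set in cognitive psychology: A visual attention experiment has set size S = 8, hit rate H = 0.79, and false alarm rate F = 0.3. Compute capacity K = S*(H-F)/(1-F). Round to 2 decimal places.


K = S * (H - F) / (1 - F)
H - F = 0.49
1 - F = 0.7
K = 8 * 0.49 / 0.7
= 5.60


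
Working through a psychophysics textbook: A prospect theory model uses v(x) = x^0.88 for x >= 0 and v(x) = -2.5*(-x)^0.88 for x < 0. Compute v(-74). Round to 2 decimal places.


Since x = -74 < 0, use v(x) = -lambda*(-x)^alpha
(-x) = 74
74^0.88 = 44.1493
v(-74) = -2.5 * 44.1493
= -110.37


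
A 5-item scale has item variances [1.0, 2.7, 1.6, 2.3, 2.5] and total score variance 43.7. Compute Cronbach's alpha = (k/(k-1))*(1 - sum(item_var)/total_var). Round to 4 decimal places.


alpha = (k/(k-1)) * (1 - sum(s_i^2)/s_total^2)
sum(item variances) = 10.1
k/(k-1) = 5/4 = 1.25
1 - 10.1/43.7 = 1 - 0.231121 = 0.768879
alpha = 1.25 * 0.768879
= 0.9611


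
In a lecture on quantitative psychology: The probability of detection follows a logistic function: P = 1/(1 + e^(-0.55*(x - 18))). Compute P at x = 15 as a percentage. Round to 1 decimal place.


P(x) = 1/(1 + e^(-0.55*(15 - 18)))
Exponent = -0.55 * -3 = 1.65
e^(1.65) = 5.20698
P = 1/(1 + 5.20698) = 0.161109
Percentage = 16.1


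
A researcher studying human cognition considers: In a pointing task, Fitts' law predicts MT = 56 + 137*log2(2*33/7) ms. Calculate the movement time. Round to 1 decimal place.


MT = 56 + 137 * log2(2*33/7)
2D/W = 9.428571
log2(9.428571) = 3.237
MT = 56 + 137 * 3.237
= 499.5 ms


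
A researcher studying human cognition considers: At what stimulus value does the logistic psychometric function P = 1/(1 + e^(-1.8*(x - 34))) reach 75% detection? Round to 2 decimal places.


At P = 0.75: 0.75 = 1/(1 + e^(-k*(x-x0)))
Solving: e^(-k*(x-x0)) = 1/3
x = x0 + ln(3)/k
ln(3) = 1.0986
x = 34 + 1.0986/1.8
= 34 + 0.6103
= 34.61


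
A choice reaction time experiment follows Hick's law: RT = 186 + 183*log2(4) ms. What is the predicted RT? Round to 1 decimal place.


RT = 186 + 183 * log2(4)
log2(4) = 2.0
RT = 186 + 183 * 2.0
= 186 + 366.0
= 552.0 ms


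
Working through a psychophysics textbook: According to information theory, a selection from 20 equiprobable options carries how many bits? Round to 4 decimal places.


H = log2(n)
H = log2(20)
= 4.3219


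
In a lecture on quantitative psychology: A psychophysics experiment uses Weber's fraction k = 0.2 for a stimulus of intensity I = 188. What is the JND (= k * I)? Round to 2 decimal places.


JND = k * I
JND = 0.2 * 188
= 37.60


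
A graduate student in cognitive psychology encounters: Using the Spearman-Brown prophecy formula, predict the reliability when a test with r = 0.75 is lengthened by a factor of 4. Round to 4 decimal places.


r_new = n*r / (1 + (n-1)*r)
Numerator = 4 * 0.75 = 3.0
Denominator = 1 + 3 * 0.75 = 3.25
r_new = 3.0 / 3.25
= 0.9231


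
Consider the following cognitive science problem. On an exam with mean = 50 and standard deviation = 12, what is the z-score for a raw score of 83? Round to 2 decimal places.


z = (X - mu) / sigma
= (83 - 50) / 12
= 33 / 12
= 2.75


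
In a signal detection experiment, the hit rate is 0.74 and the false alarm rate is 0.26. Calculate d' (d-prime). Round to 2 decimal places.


d' = z(HR) - z(FAR)
z(0.74) = 0.6433
z(0.26) = -0.6433
d' = 0.6433 - -0.6433
= 1.29


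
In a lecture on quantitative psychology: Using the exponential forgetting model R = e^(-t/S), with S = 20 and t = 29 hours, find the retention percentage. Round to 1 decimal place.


R = e^(-t/S)
-t/S = -29/20 = -1.45
R = e^(-1.45) = 0.23457
Percentage = 0.23457 * 100
= 23.5


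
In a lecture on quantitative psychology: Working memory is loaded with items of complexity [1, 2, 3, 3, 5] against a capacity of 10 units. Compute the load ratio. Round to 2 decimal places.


Total complexity = 1 + 2 + 3 + 3 + 5 = 14
Load = total / capacity = 14 / 10
= 1.40


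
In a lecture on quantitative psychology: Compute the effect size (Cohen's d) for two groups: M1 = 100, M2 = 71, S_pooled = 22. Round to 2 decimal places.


Cohen's d = (M1 - M2) / S_pooled
= (100 - 71) / 22
= 29 / 22
= 1.32


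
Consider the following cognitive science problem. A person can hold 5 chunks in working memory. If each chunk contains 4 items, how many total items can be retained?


Total items = chunks * items_per_chunk
= 5 * 4
= 20


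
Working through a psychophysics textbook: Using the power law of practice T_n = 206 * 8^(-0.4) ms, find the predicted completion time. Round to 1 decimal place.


T_n = 206 * 8^(-0.4)
8^(-0.4) = 0.435275
T_n = 206 * 0.435275
= 89.7 ms


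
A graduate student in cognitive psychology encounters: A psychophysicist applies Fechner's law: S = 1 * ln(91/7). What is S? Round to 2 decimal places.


S = 1 * ln(91/7)
I/I0 = 13.0
ln(13.0) = 2.5649
S = 1 * 2.5649
= 2.56


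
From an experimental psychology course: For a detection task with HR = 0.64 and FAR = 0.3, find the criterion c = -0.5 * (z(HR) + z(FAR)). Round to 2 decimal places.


c = -0.5 * (z(HR) + z(FAR))
z(0.64) = 0.3585
z(0.3) = -0.5244
c = -0.5 * (0.3585 + -0.5244)
= -0.5 * -0.1659
= 0.08


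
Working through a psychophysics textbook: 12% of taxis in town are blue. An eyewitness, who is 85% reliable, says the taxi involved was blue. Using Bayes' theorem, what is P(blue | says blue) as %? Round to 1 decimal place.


P(blue | says blue) = P(says blue | blue)*P(blue) / [P(says blue | blue)*P(blue) + P(says blue | not blue)*P(not blue)]
Numerator = 0.85 * 0.12 = 0.102
False identification = 0.15 * 0.88 = 0.132
P = 0.102 / (0.102 + 0.132)
= 0.102 / 0.234
As percentage = 43.6


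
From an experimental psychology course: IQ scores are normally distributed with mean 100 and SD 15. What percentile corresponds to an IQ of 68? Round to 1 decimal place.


z = (IQ - mean) / SD
z = (68 - 100) / 15 = -2.1333
Percentile = Phi(-2.1333) * 100
Phi(-2.1333) = 0.01645
= 1.6


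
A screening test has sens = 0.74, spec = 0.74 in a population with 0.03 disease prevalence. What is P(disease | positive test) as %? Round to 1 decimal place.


PPV = (sens * prev) / (sens * prev + (1-spec) * (1-prev))
Numerator = 0.74 * 0.03 = 0.0222
P(positive and no disease) = (1 - spec) * (1 - prev) = (1 - 0.74) * (1 - 0.03) = 0.2522
Denominator = 0.0222 + 0.2522 = 0.2744
PPV = 0.0222 / 0.2744 = 0.080904
As percentage = 8.1


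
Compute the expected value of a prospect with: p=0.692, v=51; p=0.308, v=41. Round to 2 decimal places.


EU = sum(p_i * v_i)
0.692 * 51 = 35.292
0.308 * 41 = 12.628
EU = 35.292 + 12.628
= 47.92


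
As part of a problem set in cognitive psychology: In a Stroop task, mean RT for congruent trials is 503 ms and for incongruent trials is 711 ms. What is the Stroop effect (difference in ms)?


Stroop effect = RT(incongruent) - RT(congruent)
= 711 - 503
= 208 ms


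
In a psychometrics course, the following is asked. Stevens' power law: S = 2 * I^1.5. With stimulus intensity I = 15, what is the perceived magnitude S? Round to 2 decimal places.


S = 2 * 15^1.5
15^1.5 = 58.0948
S = 2 * 58.0948
= 116.19


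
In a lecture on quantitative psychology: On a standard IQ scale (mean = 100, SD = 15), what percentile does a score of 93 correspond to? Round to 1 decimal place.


z = (IQ - mean) / SD
z = (93 - 100) / 15 = -0.4667
Percentile = Phi(-0.4667) * 100
Phi(-0.4667) = 0.320357
= 32.0


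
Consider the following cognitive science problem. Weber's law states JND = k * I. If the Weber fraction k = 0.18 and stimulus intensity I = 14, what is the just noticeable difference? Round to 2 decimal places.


JND = k * I
JND = 0.18 * 14
= 2.52


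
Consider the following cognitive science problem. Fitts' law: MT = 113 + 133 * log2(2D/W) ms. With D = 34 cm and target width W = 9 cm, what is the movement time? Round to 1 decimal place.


MT = 113 + 133 * log2(2*34/9)
2D/W = 7.555556
log2(7.555556) = 2.9175
MT = 113 + 133 * 2.9175
= 501.0 ms


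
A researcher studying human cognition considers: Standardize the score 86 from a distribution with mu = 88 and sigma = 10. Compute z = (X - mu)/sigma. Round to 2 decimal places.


z = (X - mu) / sigma
= (86 - 88) / 10
= -2 / 10
= -0.20


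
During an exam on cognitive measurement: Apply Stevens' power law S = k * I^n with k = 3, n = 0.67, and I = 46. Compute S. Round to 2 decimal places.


S = 3 * 46^0.67
46^0.67 = 13.0031
S = 3 * 13.0031
= 39.01


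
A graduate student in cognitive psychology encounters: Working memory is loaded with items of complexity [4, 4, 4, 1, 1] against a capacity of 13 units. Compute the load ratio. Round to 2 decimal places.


Total complexity = 4 + 4 + 4 + 1 + 1 = 14
Load = total / capacity = 14 / 13
= 1.08


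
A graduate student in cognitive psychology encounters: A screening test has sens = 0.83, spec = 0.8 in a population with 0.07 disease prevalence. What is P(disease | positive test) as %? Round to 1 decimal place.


PPV = (sens * prev) / (sens * prev + (1-spec) * (1-prev))
Numerator = 0.83 * 0.07 = 0.0581
P(positive and no disease) = (1 - spec) * (1 - prev) = (1 - 0.8) * (1 - 0.07) = 0.186
Denominator = 0.0581 + 0.186 = 0.2441
PPV = 0.0581 / 0.2441 = 0.238017
As percentage = 23.8


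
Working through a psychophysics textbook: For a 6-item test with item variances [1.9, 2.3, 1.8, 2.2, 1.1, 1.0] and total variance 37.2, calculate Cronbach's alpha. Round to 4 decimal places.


alpha = (k/(k-1)) * (1 - sum(s_i^2)/s_total^2)
sum(item variances) = 10.3
k/(k-1) = 6/5 = 1.2
1 - 10.3/37.2 = 1 - 0.276882 = 0.723118
alpha = 1.2 * 0.723118
= 0.8677


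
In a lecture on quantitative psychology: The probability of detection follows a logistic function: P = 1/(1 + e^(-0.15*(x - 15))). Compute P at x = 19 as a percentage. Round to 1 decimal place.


P(x) = 1/(1 + e^(-0.15*(19 - 15)))
Exponent = -0.15 * 4 = -0.6
e^(-0.6) = 0.548812
P = 1/(1 + 0.548812) = 0.645656
Percentage = 64.6


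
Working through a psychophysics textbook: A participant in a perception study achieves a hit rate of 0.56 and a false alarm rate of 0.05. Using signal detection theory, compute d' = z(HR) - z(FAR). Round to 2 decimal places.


d' = z(HR) - z(FAR)
z(0.56) = 0.151
z(0.05) = -1.6449
d' = 0.151 - -1.6449
= 1.80


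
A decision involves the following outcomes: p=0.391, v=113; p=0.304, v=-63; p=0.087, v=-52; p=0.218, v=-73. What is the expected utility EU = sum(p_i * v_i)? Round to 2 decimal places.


EU = sum(p_i * v_i)
0.391 * 113 = 44.183
0.304 * -63 = -19.152
0.087 * -52 = -4.524
0.218 * -73 = -15.914
EU = 44.183 + -19.152 + -4.524 + -15.914
= 4.59


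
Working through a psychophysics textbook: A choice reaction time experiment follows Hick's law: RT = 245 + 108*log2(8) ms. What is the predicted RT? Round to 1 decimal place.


RT = 245 + 108 * log2(8)
log2(8) = 3.0
RT = 245 + 108 * 3.0
= 245 + 324.0
= 569.0 ms


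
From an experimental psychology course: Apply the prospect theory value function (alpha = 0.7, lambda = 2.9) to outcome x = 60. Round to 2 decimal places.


Since x = 60 >= 0, use v(x) = x^0.7
60^0.7 = 17.5673
v(60) = 17.57


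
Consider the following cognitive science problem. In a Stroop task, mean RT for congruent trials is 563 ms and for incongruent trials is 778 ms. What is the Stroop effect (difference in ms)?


Stroop effect = RT(incongruent) - RT(congruent)
= 778 - 563
= 215 ms


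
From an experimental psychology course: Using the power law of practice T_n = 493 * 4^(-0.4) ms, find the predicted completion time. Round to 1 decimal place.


T_n = 493 * 4^(-0.4)
4^(-0.4) = 0.574349
T_n = 493 * 0.574349
= 283.2 ms


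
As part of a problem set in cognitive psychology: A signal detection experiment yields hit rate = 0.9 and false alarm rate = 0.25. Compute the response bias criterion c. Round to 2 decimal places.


c = -0.5 * (z(HR) + z(FAR))
z(0.9) = 1.2816
z(0.25) = -0.6745
c = -0.5 * (1.2816 + -0.6745)
= -0.5 * 0.6071
= -0.30


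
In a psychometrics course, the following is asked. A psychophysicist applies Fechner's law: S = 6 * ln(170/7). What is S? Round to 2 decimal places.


S = 6 * ln(170/7)
I/I0 = 24.285714
ln(24.285714) = 3.1899
S = 6 * 3.1899
= 19.14


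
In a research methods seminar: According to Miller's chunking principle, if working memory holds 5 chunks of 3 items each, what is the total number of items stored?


Total items = chunks * items_per_chunk
= 5 * 3
= 15


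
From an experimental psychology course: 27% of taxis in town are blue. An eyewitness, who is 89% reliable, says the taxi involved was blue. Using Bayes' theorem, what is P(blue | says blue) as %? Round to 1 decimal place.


P(blue | says blue) = P(says blue | blue)*P(blue) / [P(says blue | blue)*P(blue) + P(says blue | not blue)*P(not blue)]
Numerator = 0.89 * 0.27 = 0.2403
False identification = 0.11 * 0.73 = 0.0803
P = 0.2403 / (0.2403 + 0.0803)
= 0.2403 / 0.3206
As percentage = 75.0


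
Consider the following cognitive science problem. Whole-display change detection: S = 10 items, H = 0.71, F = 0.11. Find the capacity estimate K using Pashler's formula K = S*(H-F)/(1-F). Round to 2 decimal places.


K = S * (H - F) / (1 - F)
H - F = 0.6
1 - F = 0.89
K = 10 * 0.6 / 0.89
= 6.74


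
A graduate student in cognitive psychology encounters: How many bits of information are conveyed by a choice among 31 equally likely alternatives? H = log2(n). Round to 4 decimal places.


H = log2(n)
H = log2(31)
= 4.9542


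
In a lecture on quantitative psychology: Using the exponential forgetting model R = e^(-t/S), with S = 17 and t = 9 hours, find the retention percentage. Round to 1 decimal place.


R = e^(-t/S)
-t/S = -9/17 = -0.529412
R = e^(-0.529412) = 0.588951
Percentage = 0.588951 * 100
= 58.9


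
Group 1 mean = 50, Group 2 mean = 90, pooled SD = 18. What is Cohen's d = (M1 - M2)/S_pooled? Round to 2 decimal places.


Cohen's d = (M1 - M2) / S_pooled
= (50 - 90) / 18
= -40 / 18
= -2.22


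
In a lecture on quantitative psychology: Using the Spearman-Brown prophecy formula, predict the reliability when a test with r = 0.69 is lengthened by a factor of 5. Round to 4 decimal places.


r_new = n*r / (1 + (n-1)*r)
Numerator = 5 * 0.69 = 3.45
Denominator = 1 + 4 * 0.69 = 3.76
r_new = 3.45 / 3.76
= 0.9176


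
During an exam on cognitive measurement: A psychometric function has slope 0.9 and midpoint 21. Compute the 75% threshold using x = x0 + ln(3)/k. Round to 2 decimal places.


At P = 0.75: 0.75 = 1/(1 + e^(-k*(x-x0)))
Solving: e^(-k*(x-x0)) = 1/3
x = x0 + ln(3)/k
ln(3) = 1.0986
x = 21 + 1.0986/0.9
= 21 + 1.2207
= 22.22


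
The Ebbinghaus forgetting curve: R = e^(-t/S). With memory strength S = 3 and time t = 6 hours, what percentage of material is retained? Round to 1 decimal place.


R = e^(-t/S)
-t/S = -6/3 = -2.0
R = e^(-2.0) = 0.135335
Percentage = 0.135335 * 100
= 13.5


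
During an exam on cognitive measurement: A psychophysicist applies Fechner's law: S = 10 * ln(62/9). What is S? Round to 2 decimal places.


S = 10 * ln(62/9)
I/I0 = 6.888889
ln(6.888889) = 1.9299
S = 10 * 1.9299
= 19.30


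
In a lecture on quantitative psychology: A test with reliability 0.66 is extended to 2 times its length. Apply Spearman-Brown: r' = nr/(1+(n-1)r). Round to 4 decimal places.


r_new = n*r / (1 + (n-1)*r)
Numerator = 2 * 0.66 = 1.32
Denominator = 1 + 1 * 0.66 = 1.66
r_new = 1.32 / 1.66
= 0.7952


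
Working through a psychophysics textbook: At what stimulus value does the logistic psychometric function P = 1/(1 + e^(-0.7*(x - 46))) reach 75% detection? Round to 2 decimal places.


At P = 0.75: 0.75 = 1/(1 + e^(-k*(x-x0)))
Solving: e^(-k*(x-x0)) = 1/3
x = x0 + ln(3)/k
ln(3) = 1.0986
x = 46 + 1.0986/0.7
= 46 + 1.5694
= 47.57


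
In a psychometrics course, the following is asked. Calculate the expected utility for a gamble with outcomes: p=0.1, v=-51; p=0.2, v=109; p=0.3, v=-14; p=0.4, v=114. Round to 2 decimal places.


EU = sum(p_i * v_i)
0.1 * -51 = -5.1
0.2 * 109 = 21.8
0.3 * -14 = -4.2
0.4 * 114 = 45.6
EU = -5.1 + 21.8 + -4.2 + 45.6
= 58.10


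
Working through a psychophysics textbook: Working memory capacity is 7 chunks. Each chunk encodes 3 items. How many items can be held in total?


Total items = chunks * items_per_chunk
= 7 * 3
= 21


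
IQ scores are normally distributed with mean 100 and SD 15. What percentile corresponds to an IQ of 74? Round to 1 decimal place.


z = (IQ - mean) / SD
z = (74 - 100) / 15 = -1.7333
Percentile = Phi(-1.7333) * 100
Phi(-1.7333) = 0.041521
= 4.2


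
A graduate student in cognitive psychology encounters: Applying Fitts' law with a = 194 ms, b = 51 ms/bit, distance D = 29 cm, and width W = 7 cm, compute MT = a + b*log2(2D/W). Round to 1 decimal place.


MT = 194 + 51 * log2(2*29/7)
2D/W = 8.285714
log2(8.285714) = 3.0506
MT = 194 + 51 * 3.0506
= 349.6 ms


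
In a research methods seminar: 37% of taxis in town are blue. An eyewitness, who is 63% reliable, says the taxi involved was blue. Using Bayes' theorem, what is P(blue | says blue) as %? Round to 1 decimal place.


P(blue | says blue) = P(says blue | blue)*P(blue) / [P(says blue | blue)*P(blue) + P(says blue | not blue)*P(not blue)]
Numerator = 0.63 * 0.37 = 0.2331
False identification = 0.37 * 0.63 = 0.2331
P = 0.2331 / (0.2331 + 0.2331)
= 0.2331 / 0.4662
As percentage = 50.0


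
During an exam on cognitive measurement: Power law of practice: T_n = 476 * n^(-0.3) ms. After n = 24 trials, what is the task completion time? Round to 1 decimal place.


T_n = 476 * 24^(-0.3)
24^(-0.3) = 0.385422
T_n = 476 * 0.385422
= 183.5 ms


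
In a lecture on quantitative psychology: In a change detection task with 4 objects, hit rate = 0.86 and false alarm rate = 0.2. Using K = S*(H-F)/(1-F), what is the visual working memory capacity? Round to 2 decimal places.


K = S * (H - F) / (1 - F)
H - F = 0.66
1 - F = 0.8
K = 4 * 0.66 / 0.8
= 3.30


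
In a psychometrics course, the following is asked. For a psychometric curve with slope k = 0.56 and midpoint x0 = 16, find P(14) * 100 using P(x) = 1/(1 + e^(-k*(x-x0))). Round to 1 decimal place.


P(x) = 1/(1 + e^(-0.56*(14 - 16)))
Exponent = -0.56 * -2 = 1.12
e^(1.12) = 3.064854
P = 1/(1 + 3.064854) = 0.246011
Percentage = 24.6


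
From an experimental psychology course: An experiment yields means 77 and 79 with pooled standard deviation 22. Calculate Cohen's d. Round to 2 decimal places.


Cohen's d = (M1 - M2) / S_pooled
= (77 - 79) / 22
= -2 / 22
= -0.09


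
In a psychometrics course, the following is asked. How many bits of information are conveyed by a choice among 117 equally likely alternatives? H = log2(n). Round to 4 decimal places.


H = log2(n)
H = log2(117)
= 6.8704


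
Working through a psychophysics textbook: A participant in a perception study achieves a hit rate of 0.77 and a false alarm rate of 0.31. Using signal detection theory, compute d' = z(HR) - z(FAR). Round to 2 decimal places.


d' = z(HR) - z(FAR)
z(0.77) = 0.7388
z(0.31) = -0.4959
d' = 0.7388 - -0.4959
= 1.23


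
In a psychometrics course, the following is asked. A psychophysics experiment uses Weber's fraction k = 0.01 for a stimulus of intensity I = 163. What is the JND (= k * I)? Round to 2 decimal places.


JND = k * I
JND = 0.01 * 163
= 1.63


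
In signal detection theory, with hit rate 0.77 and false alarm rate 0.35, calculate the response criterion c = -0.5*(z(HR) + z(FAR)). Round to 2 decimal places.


c = -0.5 * (z(HR) + z(FAR))
z(0.77) = 0.7388
z(0.35) = -0.3853
c = -0.5 * (0.7388 + -0.3853)
= -0.5 * 0.3535
= -0.18


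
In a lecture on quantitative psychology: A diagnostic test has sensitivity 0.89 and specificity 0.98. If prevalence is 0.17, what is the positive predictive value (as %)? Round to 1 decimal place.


PPV = (sens * prev) / (sens * prev + (1-spec) * (1-prev))
Numerator = 0.89 * 0.17 = 0.1513
P(positive and no disease) = (1 - spec) * (1 - prev) = (1 - 0.98) * (1 - 0.17) = 0.0166
Denominator = 0.1513 + 0.0166 = 0.1679
PPV = 0.1513 / 0.1679 = 0.901132
As percentage = 90.1


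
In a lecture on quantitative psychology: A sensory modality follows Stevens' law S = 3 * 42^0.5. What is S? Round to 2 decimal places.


S = 3 * 42^0.5
42^0.5 = 6.4807
S = 3 * 6.4807
= 19.44


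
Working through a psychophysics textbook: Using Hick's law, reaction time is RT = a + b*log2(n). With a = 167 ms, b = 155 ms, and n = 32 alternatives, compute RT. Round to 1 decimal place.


RT = 167 + 155 * log2(32)
log2(32) = 5.0
RT = 167 + 155 * 5.0
= 167 + 775.0
= 942.0 ms


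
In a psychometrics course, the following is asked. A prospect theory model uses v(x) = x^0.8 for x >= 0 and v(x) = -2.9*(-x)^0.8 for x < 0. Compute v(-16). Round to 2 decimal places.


Since x = -16 < 0, use v(x) = -lambda*(-x)^alpha
(-x) = 16
16^0.8 = 9.1896
v(-16) = -2.9 * 9.1896
= -26.65


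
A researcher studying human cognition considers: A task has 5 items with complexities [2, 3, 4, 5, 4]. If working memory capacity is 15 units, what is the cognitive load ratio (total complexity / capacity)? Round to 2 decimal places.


Total complexity = 2 + 3 + 4 + 5 + 4 = 18
Load = total / capacity = 18 / 15
= 1.20
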